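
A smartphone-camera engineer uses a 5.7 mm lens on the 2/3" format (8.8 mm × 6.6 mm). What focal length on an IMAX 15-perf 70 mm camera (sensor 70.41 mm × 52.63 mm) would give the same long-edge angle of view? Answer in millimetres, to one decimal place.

Equal angle of view means equal width/f ratio, so f₂ = f₁ · (width₂/width₁) = 5.7 × 70.41/8.8.
f₂ = 5.7 × 8.00114 ≈ 45.606 mm.

45.6 mm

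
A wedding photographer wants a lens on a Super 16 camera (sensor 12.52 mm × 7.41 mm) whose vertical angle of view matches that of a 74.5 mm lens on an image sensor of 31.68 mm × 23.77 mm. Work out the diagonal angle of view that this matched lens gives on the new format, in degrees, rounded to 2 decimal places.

Equal vertical AOV ⇒ f₂ = f₁ · 7.41/23.77 = 74.5 × 0.31174 ≈ 23.2244 mm.
Sensor diagonal = √(12.52² + 7.41²) = √211.6585 ≈ 14.5485 mm.
Diagonal AOV on the new format = 2·arctan(14.5485 / (2 × 23.2244)) = 2·arctan(0.31322) ≈ 34.7827°.

34.78°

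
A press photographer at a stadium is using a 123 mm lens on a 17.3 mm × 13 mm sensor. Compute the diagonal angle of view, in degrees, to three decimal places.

Sensor diagonal = √(17.3² + 13²) = √468.2900 ≈ 21.6400 mm.
Angle of view α = 2·arctan(d/2f) with d = 21.6400 mm and f = 123 mm.
d/2f = 0.08797; arctan(0.08797) ≈ 5.0272°, so α ≈ 10.0545°.

10.054°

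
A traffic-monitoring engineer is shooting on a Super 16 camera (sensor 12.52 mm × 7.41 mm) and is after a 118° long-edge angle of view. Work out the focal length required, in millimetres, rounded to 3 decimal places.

From α = 2·arctan(w/2f) we get f = w / (2·tan(α/2)).
With w = 12.52 mm and α/2 = 59°, tan(α/2) ≈ 1.66428, so f ≈ 12.52 / 3.32856 ≈ 3.7614 mm.

3.761 mm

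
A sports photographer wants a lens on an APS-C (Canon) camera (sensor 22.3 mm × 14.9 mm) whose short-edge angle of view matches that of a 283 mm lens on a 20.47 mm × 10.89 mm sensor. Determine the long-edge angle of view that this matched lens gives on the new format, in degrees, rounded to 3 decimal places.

Equal short-edge AOV ⇒ f₂ = f₁ · 14.9/10.89 = 283 × 1.36823 ≈ 387.2084 mm.
Long-edge AOV on the new format = 2·arctan(22.3 / (2 × 387.2084)) = 2·arctan(0.02880) ≈ 3.2989°.

3.299°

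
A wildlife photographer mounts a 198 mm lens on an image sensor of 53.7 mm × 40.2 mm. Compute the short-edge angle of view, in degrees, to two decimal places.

Angle of view α = 2·arctan(h/2f) with h = 40.2 mm and f = 198 mm.
h/2f = 0.10152; arctan(0.10152) ≈ 5.7965°, so α ≈ 11.5931°.

11.59°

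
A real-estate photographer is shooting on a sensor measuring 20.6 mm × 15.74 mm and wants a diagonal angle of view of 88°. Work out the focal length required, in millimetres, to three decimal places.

Sensor diagonal = √(20.6² + 15.74²) = √672.1076 ≈ 25.9250 mm.
From α = 2·arctan(d/2f) we get f = d / (2·tan(α/2)).
With d = 25.9250 mm and α/2 = 44°, tan(α/2) ≈ 0.96569, so f ≈ 25.9250 / 1.93138 ≈ 13.4231 mm.

13.423 mm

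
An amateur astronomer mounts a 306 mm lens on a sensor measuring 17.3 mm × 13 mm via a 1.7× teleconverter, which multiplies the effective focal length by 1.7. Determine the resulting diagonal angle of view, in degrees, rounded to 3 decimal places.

Effective focal length f = 306 × 1.7 = 520.2 mm.
Sensor diagonal = √(17.3² + 13²) = √468.2900 ≈ 21.6400 mm.
α = 2·arctan(21.640 / (2 × 520.2)) = 2·arctan(0.02080) ≈ 2.3831°.

2.383°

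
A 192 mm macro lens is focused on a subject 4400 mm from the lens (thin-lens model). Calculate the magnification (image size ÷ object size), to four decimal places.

0.0456×

Thin lens: 1/f = 1/dₒ + 1/dᵢ → 1/dᵢ = 1/192 − 1/4400 = 0.0049811 mm⁻¹, so dᵢ ≈ 200.7605 mm.
Magnification m = dᵢ/dₒ = 200.7605/4400 ≈ 0.04563.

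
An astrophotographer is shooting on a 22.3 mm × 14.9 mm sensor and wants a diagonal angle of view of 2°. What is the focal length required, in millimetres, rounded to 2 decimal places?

Sensor diagonal = √(22.3² + 14.9²) = √719.3000 ≈ 26.8198 mm.
From α = 2·arctan(d/2f) we get f = d / (2·tan(α/2)).
With d = 26.8198 mm and α/2 = 1°, tan(α/2) ≈ 0.01746, so f ≈ 26.8198 / 0.03491 ≈ 768.2518 mm.

768.25 mm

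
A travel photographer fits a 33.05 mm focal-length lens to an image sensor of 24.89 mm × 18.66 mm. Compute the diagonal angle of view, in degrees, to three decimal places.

Sensor diagonal = √(24.89² + 18.66²) = √967.7077 ≈ 31.1080 mm.
Angle of view α = 2·arctan(d/2f) with d = 31.1080 mm and f = 33.05 mm.
d/2f = 0.47062; arctan(0.47062) ≈ 25.2026°, so α ≈ 50.4053°.

50.405°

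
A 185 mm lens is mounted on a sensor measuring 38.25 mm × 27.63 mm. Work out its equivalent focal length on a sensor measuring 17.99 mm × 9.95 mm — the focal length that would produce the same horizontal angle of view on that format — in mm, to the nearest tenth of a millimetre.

Equal angle of view means equal width/f ratio, so f₂ = f₁ · (width₂/width₁) = 185 × 17.99/38.25.
f₂ = 185 × 0.47033 ≈ 87.010 mm.

87.0 mm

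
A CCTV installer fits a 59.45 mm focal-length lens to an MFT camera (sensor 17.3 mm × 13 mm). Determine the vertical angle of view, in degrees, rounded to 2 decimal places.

12.48°

Angle of view α = 2·arctan(h/2f) with h = 13 mm and f = 59.45 mm.
h/2f = 0.10934; arctan(0.10934) ≈ 6.2397°, so α ≈ 12.4794°.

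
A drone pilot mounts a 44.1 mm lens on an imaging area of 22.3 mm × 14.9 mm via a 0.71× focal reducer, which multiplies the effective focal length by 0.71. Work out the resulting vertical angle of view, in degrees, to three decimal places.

26.768°

Effective focal length f = 44.1 × 0.71 = 31.311 mm.
α = 2·arctan(14.9 / (2 × 31.311)) = 2·arctan(0.23794) ≈ 26.7677°.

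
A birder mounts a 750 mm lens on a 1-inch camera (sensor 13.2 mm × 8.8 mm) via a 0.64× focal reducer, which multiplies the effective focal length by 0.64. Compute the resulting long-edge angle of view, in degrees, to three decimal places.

Effective focal length f = 750 × 0.64 = 480 mm.
α = 2·arctan(13.2 / (2 × 480)) = 2·arctan(0.01375) ≈ 1.5755°.

1.576°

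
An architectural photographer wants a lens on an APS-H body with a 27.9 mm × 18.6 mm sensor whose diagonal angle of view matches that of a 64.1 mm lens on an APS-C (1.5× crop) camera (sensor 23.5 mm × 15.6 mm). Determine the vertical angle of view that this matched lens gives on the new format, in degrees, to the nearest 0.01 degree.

13.92°

Sensor diagonal = √(23.5² + 15.6²) = √795.6100 ≈ 28.2066 mm.
Sensor diagonal = √(27.9² + 18.6²) = √1124.3700 ≈ 33.5316 mm.
Equal diagonal AOV ⇒ f₂ = f₁ · 33.5316/28.2066 = 64.1 × 1.18879 ≈ 76.2013 mm.
Vertical AOV on the new format = 2·arctan(18.6 / (2 × 76.2013)) = 2·arctan(0.12205) ≈ 13.9165°.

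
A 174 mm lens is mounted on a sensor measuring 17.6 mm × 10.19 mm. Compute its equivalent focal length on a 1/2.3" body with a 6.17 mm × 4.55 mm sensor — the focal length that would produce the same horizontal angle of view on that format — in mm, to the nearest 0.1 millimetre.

61.0 mm

Equal angle of view means equal width/f ratio, so f₂ = f₁ · (width₂/width₁) = 174 × 6.17/17.6.
f₂ = 174 × 0.35057 ≈ 60.999 mm.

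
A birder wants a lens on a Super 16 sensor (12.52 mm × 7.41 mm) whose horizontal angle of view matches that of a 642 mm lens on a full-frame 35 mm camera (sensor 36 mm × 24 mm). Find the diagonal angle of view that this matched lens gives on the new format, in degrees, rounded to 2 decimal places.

3.73°

Equal horizontal AOV ⇒ f₂ = f₁ · 12.52/36 = 642 × 0.34778 ≈ 223.2733 mm.
Sensor diagonal = √(12.52² + 7.41²) = √211.6585 ≈ 14.5485 mm.
Diagonal AOV on the new format = 2·arctan(14.5485 / (2 × 223.2733)) = 2·arctan(0.03258) ≈ 3.7321°.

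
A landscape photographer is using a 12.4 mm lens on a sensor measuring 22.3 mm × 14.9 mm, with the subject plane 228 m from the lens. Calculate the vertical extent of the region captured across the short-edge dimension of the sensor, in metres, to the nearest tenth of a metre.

274.0 m

dₒ: 228 m = 228000 mm.
Similar triangles through the lens centre give W/dₒ = h/dᵢ; with 1/f = 1/dₒ + 1/dᵢ this gives W = h·(dₒ − f)/f.
W = 14.9 mm × (228000 − 12.4) / 12.4 = 14.9 × 18386.0968 ≈ 273952.842 mm = 273.953 m.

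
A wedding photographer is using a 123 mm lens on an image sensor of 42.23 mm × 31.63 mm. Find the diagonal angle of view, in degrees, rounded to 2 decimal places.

Sensor diagonal = √(42.23² + 31.63²) = √2783.8298 ≈ 52.7620 mm.
Angle of view α = 2·arctan(d/2f) with d = 52.7620 mm and f = 123 mm.
d/2f = 0.21448; arctan(0.21448) ≈ 12.1054°, so α ≈ 24.2108°.

24.21°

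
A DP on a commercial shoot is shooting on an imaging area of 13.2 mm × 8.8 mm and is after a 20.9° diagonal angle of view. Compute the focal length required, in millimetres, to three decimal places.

43.008 mm

Sensor diagonal = √(13.2² + 8.8²) = √251.6800 ≈ 15.8644 mm.
From α = 2·arctan(d/2f) we get f = d / (2·tan(α/2)).
With d = 15.8644 mm and α/2 = 10.45°, tan(α/2) ≈ 0.18444, so f ≈ 15.8644 / 0.36887 ≈ 43.0078 mm.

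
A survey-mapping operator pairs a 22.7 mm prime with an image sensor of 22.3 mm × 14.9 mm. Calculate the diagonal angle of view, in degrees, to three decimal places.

61.144°

Sensor diagonal = √(22.3² + 14.9²) = √719.3000 ≈ 26.8198 mm.
Angle of view α = 2·arctan(d/2f) with d = 26.8198 mm and f = 22.7 mm.
d/2f = 0.59074; arctan(0.59074) ≈ 30.5722°, so α ≈ 61.1444°.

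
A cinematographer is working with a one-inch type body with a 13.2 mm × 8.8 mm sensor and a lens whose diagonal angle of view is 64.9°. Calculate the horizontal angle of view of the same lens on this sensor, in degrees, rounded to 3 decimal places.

Sensor diagonal = √(13.2² + 8.8²) = √251.6800 ≈ 15.8644 mm.
From the diagonal AOV: f = 15.8644 / (2·tan(32.45°)) = 15.8644 / 1.27169 ≈ 12.4751 mm.
Horizontal AOV = 2·arctan(13.2 / (2 × 12.4751)) = 2·arctan(0.52905) ≈ 55.7625°.

55.763°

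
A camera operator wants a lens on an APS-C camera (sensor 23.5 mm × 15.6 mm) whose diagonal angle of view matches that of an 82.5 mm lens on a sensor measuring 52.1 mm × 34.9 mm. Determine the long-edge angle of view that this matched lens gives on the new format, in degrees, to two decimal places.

Sensor diagonal = √(52.1² + 34.9²) = √3932.4200 ≈ 62.7090 mm.
Sensor diagonal = √(23.5² + 15.6²) = √795.6100 ≈ 28.2066 mm.
Equal diagonal AOV ⇒ f₂ = f₁ · 28.2066/62.7090 = 82.5 × 0.44980 ≈ 37.1086 mm.
Long-edge AOV on the new format = 2·arctan(23.5 / (2 × 37.1086)) = 2·arctan(0.31664) ≈ 35.1396°.

35.14°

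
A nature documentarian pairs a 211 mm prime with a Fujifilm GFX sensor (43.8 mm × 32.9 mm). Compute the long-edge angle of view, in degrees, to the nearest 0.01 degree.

11.85°

Angle of view α = 2·arctan(w/2f) with w = 43.8 mm and f = 211 mm.
w/2f = 0.10379; arctan(0.10379) ≈ 5.9256°, so α ≈ 11.8512°.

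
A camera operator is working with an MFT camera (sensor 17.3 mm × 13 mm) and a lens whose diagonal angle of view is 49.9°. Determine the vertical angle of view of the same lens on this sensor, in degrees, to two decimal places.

31.23°

Sensor diagonal = √(17.3² + 13²) = √468.2900 ≈ 21.6400 mm.
From the diagonal AOV: f = 21.6400 / (2·tan(24.95°)) = 21.6400 / 0.93049 ≈ 23.2565 mm.
Vertical AOV = 2·arctan(13 / (2 × 23.2565)) = 2·arctan(0.27949) ≈ 31.2304°.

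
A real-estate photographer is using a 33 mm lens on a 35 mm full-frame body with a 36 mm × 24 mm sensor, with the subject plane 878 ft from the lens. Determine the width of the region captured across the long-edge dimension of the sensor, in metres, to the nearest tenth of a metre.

dₒ: 878 ft × 304.8 mm/ft = 267614.39 mm.
Similar triangles through the lens centre give W/dₒ = w/dᵢ; with 1/f = 1/dₒ + 1/dᵢ this gives W = w·(dₒ − f)/f.
W = 36 mm × (267614 − 33) / 33 = 36 × 8108.5270 ≈ 291906.972 mm = 291.907 m.

291.9 m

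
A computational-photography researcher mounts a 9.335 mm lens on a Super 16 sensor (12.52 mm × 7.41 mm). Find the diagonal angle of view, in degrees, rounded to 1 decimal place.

75.9°

Sensor diagonal = √(12.52² + 7.41²) = √211.6585 ≈ 14.5485 mm.
Angle of view α = 2·arctan(d/2f) with d = 14.5485 mm and f = 9.335 mm.
d/2f = 0.77924; arctan(0.77924) ≈ 37.9273°, so α ≈ 75.8546°.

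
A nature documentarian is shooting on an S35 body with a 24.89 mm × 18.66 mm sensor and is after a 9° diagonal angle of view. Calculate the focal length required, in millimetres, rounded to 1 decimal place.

197.6 mm

Sensor diagonal = √(24.89² + 18.66²) = √967.7077 ≈ 31.1080 mm.
From α = 2·arctan(d/2f) we get f = d / (2·tan(α/2)).
With d = 31.1080 mm and α/2 = 4.5°, tan(α/2) ≈ 0.07870, so f ≈ 31.1080 / 0.15740 ≈ 197.6323 mm.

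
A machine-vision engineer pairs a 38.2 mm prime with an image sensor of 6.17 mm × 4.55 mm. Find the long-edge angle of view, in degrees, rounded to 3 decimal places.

Angle of view α = 2·arctan(w/2f) with w = 6.17 mm and f = 38.2 mm.
w/2f = 0.08076; arctan(0.08076) ≈ 4.6171°, so α ≈ 9.2343°.

9.234°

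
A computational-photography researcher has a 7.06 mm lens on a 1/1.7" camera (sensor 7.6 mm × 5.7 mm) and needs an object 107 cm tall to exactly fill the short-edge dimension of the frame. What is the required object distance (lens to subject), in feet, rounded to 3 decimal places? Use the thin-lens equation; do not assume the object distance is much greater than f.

4.371 ft

W: 107 cm = 1070 mm.
Magnification m = h/W = dᵢ/dₒ; combined with 1/f = 1/dₒ + 1/dᵢ this gives dₒ = f·(1 + W/h).
dₒ = 7.06 mm × (1 + 1070/5.7) = 7.06 × 188.7193 ≈ 1332.358 mm = 1332.358/304.8 ft = 4.37125 ft.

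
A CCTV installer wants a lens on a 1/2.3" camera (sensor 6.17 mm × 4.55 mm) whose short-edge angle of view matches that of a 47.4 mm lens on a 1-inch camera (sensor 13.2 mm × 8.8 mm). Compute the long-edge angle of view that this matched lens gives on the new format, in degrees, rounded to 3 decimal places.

Equal short-edge AOV ⇒ f₂ = f₁ · 4.55/8.8 = 47.4 × 0.51705 ≈ 24.5080 mm.
Long-edge AOV on the new format = 2·arctan(6.17 / (2 × 24.5080)) = 2·arctan(0.12588) ≈ 14.3490°.

14.349°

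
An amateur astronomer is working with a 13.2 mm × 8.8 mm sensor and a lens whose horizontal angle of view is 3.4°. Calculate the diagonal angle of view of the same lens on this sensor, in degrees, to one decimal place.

4.1°

From the horizontal AOV: f = 13.2 / (2·tan(1.7°)) = 13.2 / 0.05936 ≈ 222.3772 mm.
Sensor diagonal = √(13.2² + 8.8²) = √251.6800 ≈ 15.8644 mm.
Diagonal AOV = 2·arctan(15.8644 / (2 × 222.3772)) = 2·arctan(0.03567) ≈ 4.0858°.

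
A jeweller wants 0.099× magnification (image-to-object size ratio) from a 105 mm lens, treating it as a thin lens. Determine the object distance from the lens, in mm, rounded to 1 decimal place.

1165.6 mm

With m = dᵢ/dₒ and 1/f = 1/dₒ + 1/dᵢ, substituting dᵢ = m·dₒ gives 1/f = (1 + 1/m)/dₒ, hence dₒ = f·(1 + 1/m).
dₒ = 105 × (1 + 1/0.099) = 105 × 11.10101 ≈ 1165.606 mm.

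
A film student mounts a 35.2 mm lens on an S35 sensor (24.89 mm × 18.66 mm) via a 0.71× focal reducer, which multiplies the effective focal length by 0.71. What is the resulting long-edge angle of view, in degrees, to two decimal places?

Effective focal length f = 35.2 × 0.71 = 24.992 mm.
α = 2·arctan(24.89 / (2 × 24.992)) = 2·arctan(0.49796) ≈ 52.9429°.

52.94°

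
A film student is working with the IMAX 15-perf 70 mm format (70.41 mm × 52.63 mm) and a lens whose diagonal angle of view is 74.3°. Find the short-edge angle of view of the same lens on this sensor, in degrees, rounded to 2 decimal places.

48.80°

Sensor diagonal = √(70.41² + 52.63²) = √7727.4850 ≈ 87.9061 mm.
From the diagonal AOV: f = 87.9061 / (2·tan(37.15°)) = 87.9061 / 1.51533 ≈ 58.0111 mm.
Short-edge AOV = 2·arctan(52.63 / (2 × 58.0111)) = 2·arctan(0.45362) ≈ 48.8000°.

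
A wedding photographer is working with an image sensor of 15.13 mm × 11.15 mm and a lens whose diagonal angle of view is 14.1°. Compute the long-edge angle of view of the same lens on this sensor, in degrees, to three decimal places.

Sensor diagonal = √(15.13² + 11.15²) = √353.2394 ≈ 18.7947 mm.
From the diagonal AOV: f = 18.7947 / (2·tan(7.05°)) = 18.7947 / 0.24734 ≈ 75.9869 mm.
Long-edge AOV = 2·arctan(15.13 / (2 × 75.9869)) = 2·arctan(0.09956) ≈ 11.3709°.

11.371°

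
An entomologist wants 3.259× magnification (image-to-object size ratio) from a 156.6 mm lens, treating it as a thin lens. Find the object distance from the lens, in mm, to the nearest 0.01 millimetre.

With m = dᵢ/dₒ and 1/f = 1/dₒ + 1/dᵢ, substituting dᵢ = m·dₒ gives 1/f = (1 + 1/m)/dₒ, hence dₒ = f·(1 + 1/m).
dₒ = 156.6 × (1 + 1/3.259) = 156.6 × 1.30684 ≈ 204.652 mm.

204.65 mm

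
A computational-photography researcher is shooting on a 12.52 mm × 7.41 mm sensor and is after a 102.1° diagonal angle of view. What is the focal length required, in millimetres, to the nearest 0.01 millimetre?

5.88 mm

Sensor diagonal = √(12.52² + 7.41²) = √211.6585 ≈ 14.5485 mm.
From α = 2·arctan(d/2f) we get f = d / (2·tan(α/2)).
With d = 14.5485 mm and α/2 = 51.05°, tan(α/2) ≈ 1.23710, so f ≈ 14.5485 / 2.47421 ≈ 5.8801 mm.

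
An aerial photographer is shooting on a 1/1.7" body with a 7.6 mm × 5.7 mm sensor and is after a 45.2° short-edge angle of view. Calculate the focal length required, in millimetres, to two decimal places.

From α = 2·arctan(h/2f) we get f = h / (2·tan(α/2)).
With h = 5.7 mm and α/2 = 22.6°, tan(α/2) ≈ 0.41626, so f ≈ 5.7 / 0.83252 ≈ 6.8467 mm.

6.85 mm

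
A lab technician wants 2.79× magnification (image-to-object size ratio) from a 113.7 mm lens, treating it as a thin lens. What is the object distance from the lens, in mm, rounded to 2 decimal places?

With m = dᵢ/dₒ and 1/f = 1/dₒ + 1/dᵢ, substituting dᵢ = m·dₒ gives 1/f = (1 + 1/m)/dₒ, hence dₒ = f·(1 + 1/m).
dₒ = 113.7 × (1 + 1/2.79) = 113.7 × 1.35842 ≈ 154.453 mm.

154.45 mm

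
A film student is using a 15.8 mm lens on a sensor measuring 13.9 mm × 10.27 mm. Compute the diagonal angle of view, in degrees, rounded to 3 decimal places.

Sensor diagonal = √(13.9² + 10.27²) = √298.6829 ≈ 17.2824 mm.
Angle of view α = 2·arctan(d/2f) with d = 17.2824 mm and f = 15.8 mm.
d/2f = 0.54691; arctan(0.54691) ≈ 28.6748°, so α ≈ 57.3496°.

57.350°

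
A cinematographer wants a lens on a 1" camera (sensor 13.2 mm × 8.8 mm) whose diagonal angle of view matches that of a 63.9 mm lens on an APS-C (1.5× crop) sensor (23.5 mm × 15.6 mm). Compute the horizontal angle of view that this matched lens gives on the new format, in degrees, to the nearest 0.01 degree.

Sensor diagonal = √(23.5² + 15.6²) = √795.6100 ≈ 28.2066 mm.
Sensor diagonal = √(13.2² + 8.8²) = √251.6800 ≈ 15.8644 mm.
Equal diagonal AOV ⇒ f₂ = f₁ · 15.8644/28.2066 = 63.9 × 0.56244 ≈ 35.9398 mm.
Horizontal AOV on the new format = 2·arctan(13.2 / (2 × 35.9398)) = 2·arctan(0.18364) ≈ 20.8118°.

20.81°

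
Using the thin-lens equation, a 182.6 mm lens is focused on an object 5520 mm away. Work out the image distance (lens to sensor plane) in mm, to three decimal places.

188.847 mm

1/dᵢ = 1/f − 1/dₒ = 1/182.6 − 1/5520 = 0.0052953 mm⁻¹.
dᵢ = 1/0.0052953 ≈ 188.8470 mm.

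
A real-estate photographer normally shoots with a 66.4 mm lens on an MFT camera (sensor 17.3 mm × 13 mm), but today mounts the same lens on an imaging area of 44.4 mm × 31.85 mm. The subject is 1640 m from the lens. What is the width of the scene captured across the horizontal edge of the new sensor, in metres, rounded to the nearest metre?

The focal length stays 66.4 mm; the relevant sensor dimension is now w = 44.4 mm. Object distance dₒ = 1640 m = 1.64e+06 mm.
Thin-lens field width W = w·(dₒ − f)/f = 44.4 × (1.64e+06 − 66.4)/66.4 ≈ 1096582.106 mm = 1096.58 m.

1097 m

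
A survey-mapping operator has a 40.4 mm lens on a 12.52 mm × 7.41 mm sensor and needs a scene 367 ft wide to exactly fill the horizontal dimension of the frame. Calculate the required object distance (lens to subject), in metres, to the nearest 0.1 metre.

W: 367 ft × 304.8 mm/ft = 111861.60 mm.
Magnification m = w/W = dᵢ/dₒ; combined with 1/f = 1/dₒ + 1/dᵢ this gives dₒ = f·(1 + W/w).
dₒ = 40.4 mm × (1 + 111862/12.52) = 40.4 × 8935.6323 ≈ 360999.545 mm = 361 m.

361.0 m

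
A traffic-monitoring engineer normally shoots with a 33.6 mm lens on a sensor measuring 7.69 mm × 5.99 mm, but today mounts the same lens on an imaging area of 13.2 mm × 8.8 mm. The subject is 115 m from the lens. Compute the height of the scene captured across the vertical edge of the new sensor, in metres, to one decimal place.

30.1 m

The focal length stays 33.6 mm; the relevant sensor dimension is now h = 8.8 mm. Object distance dₒ = 115 m = 115000 mm.
Thin-lens field height W = h·(dₒ − f)/f = 8.8 × (115000 − 33.6)/33.6 ≈ 30110.248 mm = 30.1102 m.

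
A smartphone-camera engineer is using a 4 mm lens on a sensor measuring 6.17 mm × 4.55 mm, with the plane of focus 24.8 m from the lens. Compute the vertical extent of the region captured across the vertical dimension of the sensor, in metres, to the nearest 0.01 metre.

dₒ: 24.8 m = 24800 mm.
Similar triangles through the lens centre give W/dₒ = h/dᵢ; with 1/f = 1/dₒ + 1/dᵢ this gives W = h·(dₒ − f)/f.
W = 4.55 mm × (24800 − 4) / 4 = 4.55 × 6199.0000 ≈ 28205.450 mm = 28.2054 m.

28.21 m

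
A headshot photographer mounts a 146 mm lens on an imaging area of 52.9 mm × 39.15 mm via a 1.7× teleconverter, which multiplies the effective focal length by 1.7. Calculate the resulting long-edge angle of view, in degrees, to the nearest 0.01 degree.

Effective focal length f = 146 × 1.7 = 248.2 mm.
α = 2·arctan(52.9 / (2 × 248.2)) = 2·arctan(0.10657) ≈ 12.1658°.

12.17°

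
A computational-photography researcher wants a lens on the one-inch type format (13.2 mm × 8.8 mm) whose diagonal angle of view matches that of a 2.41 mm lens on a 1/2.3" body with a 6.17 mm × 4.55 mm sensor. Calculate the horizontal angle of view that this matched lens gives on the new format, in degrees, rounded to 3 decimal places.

Sensor diagonal = √(6.17² + 4.55²) = √58.7714 ≈ 7.6663 mm.
Sensor diagonal = √(13.2² + 8.8²) = √251.6800 ≈ 15.8644 mm.
Equal diagonal AOV ⇒ f₂ = f₁ · 15.8644/7.6663 = 2.41 × 2.06939 ≈ 4.9872 mm.
Horizontal AOV on the new format = 2·arctan(13.2 / (2 × 4.9872)) = 2·arctan(1.32338) ≈ 105.8478°.

105.848°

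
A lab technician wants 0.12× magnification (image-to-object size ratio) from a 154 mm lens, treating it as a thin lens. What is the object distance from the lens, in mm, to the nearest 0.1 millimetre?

1437.3 mm

With m = dᵢ/dₒ and 1/f = 1/dₒ + 1/dᵢ, substituting dᵢ = m·dₒ gives 1/f = (1 + 1/m)/dₒ, hence dₒ = f·(1 + 1/m).
dₒ = 154 × (1 + 1/0.12) = 154 × 9.33333 ≈ 1437.333 mm.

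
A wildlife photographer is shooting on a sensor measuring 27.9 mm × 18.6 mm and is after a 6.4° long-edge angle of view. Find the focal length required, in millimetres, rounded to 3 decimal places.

From α = 2·arctan(w/2f) we get f = w / (2·tan(α/2)).
With w = 27.9 mm and α/2 = 3.2°, tan(α/2) ≈ 0.05591, so f ≈ 27.9 / 0.11182 ≈ 249.5140 mm.

249.514 mm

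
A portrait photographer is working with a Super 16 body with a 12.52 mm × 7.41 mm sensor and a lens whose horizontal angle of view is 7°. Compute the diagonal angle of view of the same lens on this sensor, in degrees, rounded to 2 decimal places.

8.13°

From the horizontal AOV: f = 12.52 / (2·tan(3.5°)) = 12.52 / 0.12233 ≈ 102.3501 mm.
Sensor diagonal = √(12.52² + 7.41²) = √211.6585 ≈ 14.5485 mm.
Diagonal AOV = 2·arctan(14.5485 / (2 × 102.3501)) = 2·arctan(0.07107) ≈ 8.1306°.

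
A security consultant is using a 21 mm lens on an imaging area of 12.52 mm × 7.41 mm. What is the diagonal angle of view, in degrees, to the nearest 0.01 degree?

38.21°

Sensor diagonal = √(12.52² + 7.41²) = √211.6585 ≈ 14.5485 mm.
Angle of view α = 2·arctan(d/2f) with d = 14.5485 mm and f = 21 mm.
d/2f = 0.34639; arctan(0.34639) ≈ 19.1057°, so α ≈ 38.2114°.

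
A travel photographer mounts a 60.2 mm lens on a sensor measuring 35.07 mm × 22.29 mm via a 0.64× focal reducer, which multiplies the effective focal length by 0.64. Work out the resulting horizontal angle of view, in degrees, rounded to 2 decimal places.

48.94°

Effective focal length f = 60.2 × 0.64 = 38.528 mm.
α = 2·arctan(35.07 / (2 × 38.528)) = 2·arctan(0.45512) ≈ 48.9428°.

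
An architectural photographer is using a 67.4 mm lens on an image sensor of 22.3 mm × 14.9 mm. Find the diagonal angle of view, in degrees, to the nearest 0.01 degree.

22.51°

Sensor diagonal = √(22.3² + 14.9²) = √719.3000 ≈ 26.8198 mm.
Angle of view α = 2·arctan(d/2f) with d = 26.8198 mm and f = 67.4 mm.
d/2f = 0.19896; arctan(0.19896) ≈ 11.2526°, so α ≈ 22.5052°.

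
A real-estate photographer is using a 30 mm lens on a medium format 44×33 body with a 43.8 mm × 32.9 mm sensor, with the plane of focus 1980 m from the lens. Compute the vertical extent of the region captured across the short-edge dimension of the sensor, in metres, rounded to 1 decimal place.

dₒ: 1980 m = 1.98e+06 mm.
Similar triangles through the lens centre give W/dₒ = h/dᵢ; with 1/f = 1/dₒ + 1/dᵢ this gives W = h·(dₒ − f)/f.
W = 32.9 mm × (1.98e+06 − 30) / 30 = 32.9 × 65999.0000 ≈ 2171367.100 mm = 2171.37 m.

2171.4 m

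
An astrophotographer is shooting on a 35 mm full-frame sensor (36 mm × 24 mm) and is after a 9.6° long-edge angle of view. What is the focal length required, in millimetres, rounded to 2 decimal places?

214.36 mm

From α = 2·arctan(w/2f) we get f = w / (2·tan(α/2)).
With w = 36 mm and α/2 = 4.8°, tan(α/2) ≈ 0.08397, so f ≈ 36 / 0.16794 ≈ 214.3563 mm.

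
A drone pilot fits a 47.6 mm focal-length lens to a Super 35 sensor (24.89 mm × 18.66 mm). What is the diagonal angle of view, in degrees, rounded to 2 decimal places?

Sensor diagonal = √(24.89² + 18.66²) = √967.7077 ≈ 31.1080 mm.
Angle of view α = 2·arctan(d/2f) with d = 31.1080 mm and f = 47.6 mm.
d/2f = 0.32676; arctan(0.32676) ≈ 18.0956°, so α ≈ 36.1911°.

36.19°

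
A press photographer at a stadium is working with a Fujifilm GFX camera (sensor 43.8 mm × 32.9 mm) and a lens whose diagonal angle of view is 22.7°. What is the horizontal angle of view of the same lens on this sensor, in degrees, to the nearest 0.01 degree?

Sensor diagonal = √(43.8² + 32.9²) = √3000.8500 ≈ 54.7800 mm.
From the diagonal AOV: f = 54.7800 / (2·tan(11.35°)) = 54.7800 / 0.40145 ≈ 136.4538 mm.
Horizontal AOV = 2·arctan(43.8 / (2 × 136.4538)) = 2·arctan(0.16049) ≈ 18.2357°.

18.24°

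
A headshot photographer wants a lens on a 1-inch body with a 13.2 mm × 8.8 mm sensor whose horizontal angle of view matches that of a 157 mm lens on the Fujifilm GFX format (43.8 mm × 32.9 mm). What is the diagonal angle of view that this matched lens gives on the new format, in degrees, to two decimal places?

Equal horizontal AOV ⇒ f₂ = f₁ · 13.2/43.8 = 157 × 0.30137 ≈ 47.3151 mm.
Sensor diagonal = √(13.2² + 8.8²) = √251.6800 ≈ 15.8644 mm.
Diagonal AOV on the new format = 2·arctan(15.8644 / (2 × 47.3151)) = 2·arctan(0.16765) ≈ 19.0339°.

19.03°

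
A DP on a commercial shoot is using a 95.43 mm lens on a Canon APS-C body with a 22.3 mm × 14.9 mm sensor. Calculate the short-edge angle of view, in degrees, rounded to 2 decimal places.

8.93°

Angle of view α = 2·arctan(h/2f) with h = 14.9 mm and f = 95.43 mm.
h/2f = 0.07807; arctan(0.07807) ≈ 4.4639°, so α ≈ 8.9278°.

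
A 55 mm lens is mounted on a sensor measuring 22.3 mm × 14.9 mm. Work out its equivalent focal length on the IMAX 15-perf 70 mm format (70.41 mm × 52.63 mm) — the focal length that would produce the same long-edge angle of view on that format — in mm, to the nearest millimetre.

174 mm

Equal angle of view means equal width/f ratio, so f₂ = f₁ · (width₂/width₁) = 55 × 70.41/22.3.
f₂ = 55 × 3.15740 ≈ 173.657 mm.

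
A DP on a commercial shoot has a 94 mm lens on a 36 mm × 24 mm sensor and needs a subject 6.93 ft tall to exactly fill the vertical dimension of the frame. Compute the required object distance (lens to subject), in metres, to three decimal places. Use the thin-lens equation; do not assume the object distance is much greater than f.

W: 6.93 ft × 304.8 mm/ft = 2112.26 mm.
Magnification m = h/W = dᵢ/dₒ; combined with 1/f = 1/dₒ + 1/dᵢ this gives dₒ = f·(1 + W/h).
dₒ = 94 mm × (1 + 2112.26/24) = 94 × 89.0110 ≈ 8367.034 mm = 8.36703 m.

8.367 m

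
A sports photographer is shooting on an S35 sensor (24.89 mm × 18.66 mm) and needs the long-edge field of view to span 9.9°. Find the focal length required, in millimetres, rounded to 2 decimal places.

From α = 2·arctan(w/2f) we get f = w / (2·tan(α/2)).
With w = 24.89 mm and α/2 = 4.95°, tan(α/2) ≈ 0.08661, so f ≈ 24.89 / 0.17322 ≈ 143.6911 mm.

143.69 mm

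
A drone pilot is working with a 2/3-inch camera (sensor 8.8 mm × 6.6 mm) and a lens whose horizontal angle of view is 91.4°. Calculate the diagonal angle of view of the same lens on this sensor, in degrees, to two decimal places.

From the horizontal AOV: f = 8.8 / (2·tan(45.7°)) = 8.8 / 2.04948 ≈ 4.2938 mm.
Sensor diagonal = √(8.8² + 6.6²) = √121.0000 ≈ 11.0000 mm.
Diagonal AOV = 2·arctan(11.0000 / (2 × 4.2938)) = 2·arctan(1.28092) ≈ 104.0426°.

104.04°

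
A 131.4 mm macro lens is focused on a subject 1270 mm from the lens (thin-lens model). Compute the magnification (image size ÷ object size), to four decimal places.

0.1154×

Thin lens: 1/f = 1/dₒ + 1/dᵢ → 1/dᵢ = 1/131.4 − 1/1270 = 0.0068229 mm⁻¹, so dᵢ ≈ 146.5642 mm.
Magnification m = dᵢ/dₒ = 146.5642/1270 ≈ 0.11540.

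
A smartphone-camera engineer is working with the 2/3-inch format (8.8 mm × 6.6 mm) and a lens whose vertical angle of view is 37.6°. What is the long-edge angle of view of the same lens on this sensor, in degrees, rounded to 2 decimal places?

48.83°

From the vertical AOV: f = 6.6 / (2·tan(18.8°)) = 6.6 / 0.68086 ≈ 9.6937 mm.
Long-edge AOV = 2·arctan(8.8 / (2 × 9.6937)) = 2·arctan(0.45390) ≈ 48.8269°.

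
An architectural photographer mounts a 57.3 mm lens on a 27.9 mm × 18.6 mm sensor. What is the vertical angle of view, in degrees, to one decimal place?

18.4°

Angle of view α = 2·arctan(h/2f) with h = 18.6 mm and f = 57.3 mm.
h/2f = 0.16230; arctan(0.16230) ≈ 9.2189°, so α ≈ 18.4379°.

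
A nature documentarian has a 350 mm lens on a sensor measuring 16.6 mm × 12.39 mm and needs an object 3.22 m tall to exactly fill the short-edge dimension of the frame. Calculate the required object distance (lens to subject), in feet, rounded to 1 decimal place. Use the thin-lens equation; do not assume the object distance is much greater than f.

W: 3.22 m = 3220 mm.
Magnification m = h/W = dᵢ/dₒ; combined with 1/f = 1/dₒ + 1/dᵢ this gives dₒ = f·(1 + W/h).
dₒ = 350 mm × (1 + 3220/12.39) = 350 × 260.8870 ≈ 91310.452 mm = 91310.452/304.8 ft = 299.575 ft.

299.6 ft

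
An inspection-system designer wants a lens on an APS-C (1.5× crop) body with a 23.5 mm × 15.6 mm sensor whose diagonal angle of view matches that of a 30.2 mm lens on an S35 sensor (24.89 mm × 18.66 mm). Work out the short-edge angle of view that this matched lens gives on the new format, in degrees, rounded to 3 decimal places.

31.799°

Sensor diagonal = √(24.89² + 18.66²) = √967.7077 ≈ 31.1080 mm.
Sensor diagonal = √(23.5² + 15.6²) = √795.6100 ≈ 28.2066 mm.
Equal diagonal AOV ⇒ f₂ = f₁ · 28.2066/31.1080 = 30.2 × 0.90673 ≈ 27.3832 mm.
Short-edge AOV on the new format = 2·arctan(15.6 / (2 × 27.3832)) = 2·arctan(0.28485) ≈ 31.7987°.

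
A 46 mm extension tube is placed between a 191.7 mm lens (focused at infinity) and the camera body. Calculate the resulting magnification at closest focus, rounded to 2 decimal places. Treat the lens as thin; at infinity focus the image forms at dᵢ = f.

The tube moves the image plane from f to f + e, so dᵢ = 191.7 + 46 = 237.7 mm. Focus is achieved when 1/f = 1/dₒ + 1/dᵢ, giving dₒ = 1/(1/f − 1/(f+e)).
Magnification m = dᵢ/dₒ = (f+e)·(1/f − 1/(f+e)) = e/f = 46/191.7 ≈ 0.2400.

0.24×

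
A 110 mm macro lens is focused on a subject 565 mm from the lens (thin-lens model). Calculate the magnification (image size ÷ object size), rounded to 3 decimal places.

Thin lens: 1/f = 1/dₒ + 1/dᵢ → 1/dᵢ = 1/110 − 1/565 = 0.0073210 mm⁻¹, so dᵢ ≈ 136.5934 mm.
Magnification m = dᵢ/dₒ = 136.5934/565 ≈ 0.24176.

0.242×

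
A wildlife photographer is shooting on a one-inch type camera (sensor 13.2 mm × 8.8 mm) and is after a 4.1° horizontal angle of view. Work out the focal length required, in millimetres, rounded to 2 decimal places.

From α = 2·arctan(w/2f) we get f = w / (2·tan(α/2)).
With w = 13.2 mm and α/2 = 2.05°, tan(α/2) ≈ 0.03579, so f ≈ 13.2 / 0.07159 ≈ 184.3857 mm.

184.39 mm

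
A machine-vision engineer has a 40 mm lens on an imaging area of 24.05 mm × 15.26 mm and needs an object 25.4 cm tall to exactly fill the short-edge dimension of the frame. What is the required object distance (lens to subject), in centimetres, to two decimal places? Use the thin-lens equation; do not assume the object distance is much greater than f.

W: 25.4 cm = 254 mm.
Magnification m = h/W = dᵢ/dₒ; combined with 1/f = 1/dₒ + 1/dᵢ this gives dₒ = f·(1 + W/h).
dₒ = 40 mm × (1 + 254/15.26) = 40 × 17.6448 ≈ 705.793 mm = 70.5793 cm.

70.58 cm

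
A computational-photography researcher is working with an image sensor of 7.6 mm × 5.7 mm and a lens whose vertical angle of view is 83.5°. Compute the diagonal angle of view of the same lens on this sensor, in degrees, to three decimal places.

112.179°

From the vertical AOV: f = 5.7 / (2·tan(41.75°)) = 5.7 / 1.78507 ≈ 3.1932 mm.
Sensor diagonal = √(7.6² + 5.7²) = √90.2500 ≈ 9.5000 mm.
Diagonal AOV = 2·arctan(9.5000 / (2 × 3.1932)) = 2·arctan(1.48756) ≈ 112.1786°.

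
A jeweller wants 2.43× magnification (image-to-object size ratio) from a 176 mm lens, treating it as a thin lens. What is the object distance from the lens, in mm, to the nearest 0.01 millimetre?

With m = dᵢ/dₒ and 1/f = 1/dₒ + 1/dᵢ, substituting dᵢ = m·dₒ gives 1/f = (1 + 1/m)/dₒ, hence dₒ = f·(1 + 1/m).
dₒ = 176 × (1 + 1/2.43) = 176 × 1.41152 ≈ 248.428 mm.

248.43 mm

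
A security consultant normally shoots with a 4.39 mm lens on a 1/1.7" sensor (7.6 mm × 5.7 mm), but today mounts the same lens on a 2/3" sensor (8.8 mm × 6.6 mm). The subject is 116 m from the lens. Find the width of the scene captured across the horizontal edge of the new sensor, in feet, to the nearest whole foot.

763 ft

The focal length stays 4.39 mm; the relevant sensor dimension is now w = 8.8 mm. Object distance dₒ = 116 m = 116000 mm.
Thin-lens field width W = w·(dₒ − f)/f = 8.8 × (116000 − 4.39)/4.39 ≈ 232519.674 mm = 232519.674/304.8 ft = 762.86 ft.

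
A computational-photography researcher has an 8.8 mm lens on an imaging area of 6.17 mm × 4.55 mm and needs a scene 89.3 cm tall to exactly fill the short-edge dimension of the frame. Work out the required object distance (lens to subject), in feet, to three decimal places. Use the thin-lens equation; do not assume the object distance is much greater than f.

W: 89.3 cm = 893 mm.
Magnification m = h/W = dᵢ/dₒ; combined with 1/f = 1/dₒ + 1/dᵢ this gives dₒ = f·(1 + W/h).
dₒ = 8.8 mm × (1 + 893/4.55) = 8.8 × 197.2637 ≈ 1735.921 mm = 1735.921/304.8 ft = 5.69528 ft.

5.695 ft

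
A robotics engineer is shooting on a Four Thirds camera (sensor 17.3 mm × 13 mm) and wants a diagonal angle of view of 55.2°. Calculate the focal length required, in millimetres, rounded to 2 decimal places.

20.70 mm

Sensor diagonal = √(17.3² + 13²) = √468.2900 ≈ 21.6400 mm.
From α = 2·arctan(d/2f) we get f = d / (2·tan(α/2)).
With d = 21.6400 mm and α/2 = 27.6°, tan(α/2) ≈ 0.52279, so f ≈ 21.6400 / 1.04557 ≈ 20.6968 mm.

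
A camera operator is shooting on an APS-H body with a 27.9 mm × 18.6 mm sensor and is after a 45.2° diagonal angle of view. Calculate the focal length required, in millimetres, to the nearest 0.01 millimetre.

Sensor diagonal = √(27.9² + 18.6²) = √1124.3700 ≈ 33.5316 mm.
From α = 2·arctan(d/2f) we get f = d / (2·tan(α/2)).
With d = 33.5316 mm and α/2 = 22.6°, tan(α/2) ≈ 0.41626, so f ≈ 33.5316 / 0.83252 ≈ 40.2773 mm.

40.28 mm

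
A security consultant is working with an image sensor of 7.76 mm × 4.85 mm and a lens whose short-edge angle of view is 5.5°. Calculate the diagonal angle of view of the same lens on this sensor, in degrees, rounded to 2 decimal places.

From the short-edge AOV: f = 4.85 / (2·tan(2.75°)) = 4.85 / 0.09607 ≈ 50.4857 mm.
Sensor diagonal = √(7.76² + 4.85²) = √83.7401 ≈ 9.1510 mm.
Diagonal AOV = 2·arctan(9.1510 / (2 × 50.4857)) = 2·arctan(0.09063) ≈ 10.3571°.

10.36°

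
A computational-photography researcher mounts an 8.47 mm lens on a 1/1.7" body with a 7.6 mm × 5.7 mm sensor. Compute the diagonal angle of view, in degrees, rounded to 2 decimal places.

58.57°

Sensor diagonal = √(7.6² + 5.7²) = √90.2500 ≈ 9.5000 mm.
Angle of view α = 2·arctan(d/2f) with d = 9.5000 mm and f = 8.47 mm.
d/2f = 0.56080; arctan(0.56080) ≈ 29.2838°, so α ≈ 58.5677°.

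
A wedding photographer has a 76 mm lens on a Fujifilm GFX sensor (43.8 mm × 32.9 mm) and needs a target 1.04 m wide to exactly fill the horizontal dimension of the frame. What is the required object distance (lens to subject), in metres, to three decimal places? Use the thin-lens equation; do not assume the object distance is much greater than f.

1.881 m

W: 1.04 m = 1040 mm.
Magnification m = w/W = dᵢ/dₒ; combined with 1/f = 1/dₒ + 1/dᵢ this gives dₒ = f·(1 + W/w).
dₒ = 76 mm × (1 + 1040/43.8) = 76 × 24.7443 ≈ 1880.566 mm = 1.88057 m.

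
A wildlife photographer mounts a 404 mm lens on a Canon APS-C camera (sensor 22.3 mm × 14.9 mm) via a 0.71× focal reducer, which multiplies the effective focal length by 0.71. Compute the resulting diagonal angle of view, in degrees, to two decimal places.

5.35°

Effective focal length f = 404 × 0.71 = 286.84 mm.
Sensor diagonal = √(22.3² + 14.9²) = √719.3000 ≈ 26.8198 mm.
α = 2·arctan(26.820 / (2 × 286.84)) = 2·arctan(0.04675) ≈ 5.3533°.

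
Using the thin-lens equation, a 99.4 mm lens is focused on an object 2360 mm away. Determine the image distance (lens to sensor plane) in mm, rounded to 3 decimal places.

1/dᵢ = 1/f − 1/dₒ = 1/99.4 − 1/2360 = 0.0096366 mm⁻¹.
dᵢ = 1/0.0096366 ≈ 103.7707 mm.

103.771 mm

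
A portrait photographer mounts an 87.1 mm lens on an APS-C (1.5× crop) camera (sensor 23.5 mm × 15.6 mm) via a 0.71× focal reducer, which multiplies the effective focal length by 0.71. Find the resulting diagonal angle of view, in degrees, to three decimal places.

25.694°

Effective focal length f = 87.1 × 0.71 = 61.841 mm.
Sensor diagonal = √(23.5² + 15.6²) = √795.6100 ≈ 28.2066 mm.
α = 2·arctan(28.207 / (2 × 61.841)) = 2·arctan(0.22806) ≈ 25.6940°.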